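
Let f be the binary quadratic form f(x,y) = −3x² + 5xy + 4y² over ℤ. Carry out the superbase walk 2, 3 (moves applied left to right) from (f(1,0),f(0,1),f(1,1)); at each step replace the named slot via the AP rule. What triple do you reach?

start (-3,4,6) = (f(1,0),f(0,1),f(1,1))
replace slot 2: 2·((-3)+6) − 4 = 2 → (-3,2,6)
replace slot 3: 2·((-3)+2) − 6 = -8 → (-3,2,-8)

-3,2,-8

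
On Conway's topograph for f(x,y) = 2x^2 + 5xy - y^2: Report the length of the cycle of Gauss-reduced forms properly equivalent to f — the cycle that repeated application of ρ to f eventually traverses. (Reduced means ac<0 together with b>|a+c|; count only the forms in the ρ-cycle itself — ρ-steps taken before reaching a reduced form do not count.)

D = 33, ⌊√D⌋ = 5
river: ρ → (-1,5,2)
river: ρ → (2,3,-3)
river: ρ → (-3,3,2)
river: ρ → (2,5,-1)
ρ-cycle length = 4 (tail of 0 descent steps not counted)

4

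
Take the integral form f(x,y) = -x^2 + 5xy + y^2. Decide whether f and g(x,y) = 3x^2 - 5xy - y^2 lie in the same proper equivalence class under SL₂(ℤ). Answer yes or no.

D₁ = 29, D₂ = 37
discriminants differ ⇒ not SL₂(ℤ)-equivalent

no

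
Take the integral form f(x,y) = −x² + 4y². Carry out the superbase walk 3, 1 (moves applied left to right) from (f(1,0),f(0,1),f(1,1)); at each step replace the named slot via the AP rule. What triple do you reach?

start (-1,4,3) = (f(1,0),f(0,1),f(1,1))
replace slot 3: 2·((-1)+4) − 3 = 3 → (-1,4,3)
replace slot 1: 2·(4+3) − (-1) = 15 → (15,4,3)

15,4,3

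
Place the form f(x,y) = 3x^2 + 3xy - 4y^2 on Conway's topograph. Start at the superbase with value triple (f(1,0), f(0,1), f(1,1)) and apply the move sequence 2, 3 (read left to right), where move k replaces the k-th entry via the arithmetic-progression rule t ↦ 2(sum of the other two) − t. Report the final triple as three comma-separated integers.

start (3,-4,2) = (f(1,0),f(0,1),f(1,1))
replace slot 2: 2·(3+2) − (-4) = 14 → (3,14,2)
replace slot 3: 2·(3+14) − 2 = 32 → (3,14,32)

3,14,32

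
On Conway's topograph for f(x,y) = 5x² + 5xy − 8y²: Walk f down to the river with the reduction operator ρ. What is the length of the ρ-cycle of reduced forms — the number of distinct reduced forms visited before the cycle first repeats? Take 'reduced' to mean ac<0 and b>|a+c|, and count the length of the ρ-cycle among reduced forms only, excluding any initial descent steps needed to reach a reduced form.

D = 185, ⌊√D⌋ = 13
river: ρ → (-8,11,2)
river: ρ → (2,13,-2)
river: ρ → (-2,11,8)
river: ρ → (8,5,-5)
river: ρ → (-5,5,8)
river: ρ → (8,11,-2)
river: ρ → (-2,13,2)
river: ρ → (2,11,-8)
river: ρ → (-8,5,5)
river: ρ → (5,5,-8)
ρ-cycle length = 10 (tail of 0 descent steps not counted)

10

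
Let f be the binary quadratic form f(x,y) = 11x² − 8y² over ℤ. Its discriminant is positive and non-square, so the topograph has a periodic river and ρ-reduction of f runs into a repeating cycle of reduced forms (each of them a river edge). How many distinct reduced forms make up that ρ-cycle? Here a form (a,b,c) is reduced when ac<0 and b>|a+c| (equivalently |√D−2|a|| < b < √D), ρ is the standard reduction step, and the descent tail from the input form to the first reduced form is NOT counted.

D = 352, ⌊√D⌋ = 18
descent: ρ → (-8,16,3)  [lands on river]
river: ρ → (3,14,-13)
river: ρ → (-13,12,4)
river: ρ → (4,12,-13)
river: ρ → (-13,14,3)
river: ρ → (3,16,-8)
ρ-cycle length = 6 (tail of 1 descent step not counted)

6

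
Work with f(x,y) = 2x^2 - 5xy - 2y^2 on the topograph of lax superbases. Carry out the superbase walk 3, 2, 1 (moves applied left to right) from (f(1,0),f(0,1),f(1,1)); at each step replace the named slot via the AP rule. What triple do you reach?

start (2,-2,-5) = (f(1,0),f(0,1),f(1,1))
replace slot 3: 2·(2+(-2)) − (-5) = 5 → (2,-2,5)
replace slot 2: 2·(2+5) − (-2) = 16 → (2,16,5)
replace slot 1: 2·(16+5) − 2 = 40 → (40,16,5)

40,16,5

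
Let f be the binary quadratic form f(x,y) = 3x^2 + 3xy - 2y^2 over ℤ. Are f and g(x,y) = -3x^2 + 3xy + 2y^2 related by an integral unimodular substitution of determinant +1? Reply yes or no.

D₁ = 33, D₂ = 33
river cycle of f (length 4): (-2, 5, 1), (1, 5, -2), (-2, 3, 3), (3, 3, -2)
river cycle of g (length 4): (2, 5, -1), (-1, 5, 2), (2, 3, -3), (-3, 3, 2)
cycles differ ⇒ inequivalent

no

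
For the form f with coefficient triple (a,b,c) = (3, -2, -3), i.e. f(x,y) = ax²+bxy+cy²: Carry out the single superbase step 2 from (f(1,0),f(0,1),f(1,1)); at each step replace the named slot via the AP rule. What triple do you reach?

start (3,-3,-2) = (f(1,0),f(0,1),f(1,1))
replace slot 2: 2·(3+(-2)) − (-3) = 5 → (3,5,-2)

3,5,-2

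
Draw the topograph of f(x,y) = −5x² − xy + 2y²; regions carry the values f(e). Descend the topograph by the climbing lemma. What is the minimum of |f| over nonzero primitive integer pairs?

descent: ρ → (2,5,-2)  [lands on river]
river: ρ → (-2,3,4)
river: ρ → (4,5,-1)
river: ρ → (-1,5,4)
river: ρ → (4,3,-2)
river: ρ → (-2,5,2)
river: ρ → (2,3,-4)
river: ρ → (-4,5,1)
river: ρ → (1,5,-4)
river: ρ → (-4,3,2)
closes: descent 1, river 10
min |a| on river = 1

1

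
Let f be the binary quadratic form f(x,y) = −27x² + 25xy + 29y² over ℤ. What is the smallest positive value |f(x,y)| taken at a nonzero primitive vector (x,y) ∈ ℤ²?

river: ρ → (29,33,-23)
river: ρ → (-23,59,3)
river: ρ → (3,61,-3)
river: ρ → (-3,59,23)
river: ρ → (23,33,-29)
river: ρ → (-29,25,27)
river: ρ → (27,29,-27)
river: ρ → (-27,25,29)
closes: descent 0, river 8
min |a| on river = 3

3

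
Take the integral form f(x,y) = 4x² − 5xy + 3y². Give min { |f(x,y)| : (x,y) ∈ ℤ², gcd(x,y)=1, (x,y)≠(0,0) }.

translate: b→3 (≡-5 mod 8), so (4,-5,3)→(4,3,2)
flip: (4,3,2)→(2,-3,4)
translate: b→1 (≡-3 mod 4), so (2,-3,4)→(2,1,3)
reduced (well bottom): (2,1,3) with a≤c, −a<b≤a
well minimum = a = 2

2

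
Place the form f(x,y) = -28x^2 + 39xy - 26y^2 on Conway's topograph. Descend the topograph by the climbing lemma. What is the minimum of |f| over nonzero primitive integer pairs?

translate: b→17 (≡-39 mod 56), so (28,-39,26)→(28,17,15)
flip: (28,17,15)→(15,-17,28)
translate: b→13 (≡-17 mod 30), so (15,-17,28)→(15,13,26)
reduced (well bottom): (15,13,26) with a≤c, −a<b≤a
well minimum |f| = |-15| = 15 (negative-definite)

15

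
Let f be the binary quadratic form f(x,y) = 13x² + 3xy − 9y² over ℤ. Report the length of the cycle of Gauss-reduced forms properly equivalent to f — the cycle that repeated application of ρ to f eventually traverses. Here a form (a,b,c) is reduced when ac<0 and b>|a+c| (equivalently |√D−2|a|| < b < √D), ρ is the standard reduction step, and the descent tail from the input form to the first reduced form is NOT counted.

D = 477, ⌊√D⌋ = 21
descent: ρ → (-9,15,7)  [lands on river]
river: ρ → (7,13,-11)
river: ρ → (-11,9,9)
river: ρ → (9,9,-11)
river: ρ → (-11,13,7)
river: ρ → (7,15,-9)
river: ρ → (-9,21,1)
river: ρ → (1,21,-9)
ρ-cycle length = 8 (tail of 1 descent step not counted)

8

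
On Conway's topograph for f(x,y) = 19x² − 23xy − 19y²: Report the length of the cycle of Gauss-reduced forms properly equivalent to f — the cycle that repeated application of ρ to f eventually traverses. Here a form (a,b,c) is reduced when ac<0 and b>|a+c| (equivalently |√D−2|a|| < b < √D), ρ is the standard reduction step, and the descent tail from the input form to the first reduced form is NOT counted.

D = 1973, ⌊√D⌋ = 44
descent: ρ → (-19,23,19)  [lands on river]
river: ρ → (19,15,-23)
river: ρ → (-23,31,11)
river: ρ → (11,35,-17)
river: ρ → (-17,33,13)
river: ρ → (13,19,-31)
river: ρ → (-31,43,1)
river: ρ → (1,43,-31)
river: ρ → (-31,19,13)
river: ρ → (13,33,-17)
river: ρ → (-17,35,11)
river: ρ → (11,31,-23)
river: ρ → (-23,15,19)
river: ρ → (19,23,-19)
river: ρ → (-19,15,23)
river: ρ → (23,31,-11)
river: ρ → (-11,35,17)
river: ρ → (17,33,-13)
river: ρ → (-13,19,31)
river: ρ → (31,43,-1)
river: ρ → (-1,43,31)
river: ρ → (31,19,-13)
river: ρ → (-13,33,17)
river: ρ → (17,35,-11)
river: ρ → (-11,31,23)
river: ρ → (23,15,-19)
ρ-cycle length = 26 (tail of 1 descent step not counted)

26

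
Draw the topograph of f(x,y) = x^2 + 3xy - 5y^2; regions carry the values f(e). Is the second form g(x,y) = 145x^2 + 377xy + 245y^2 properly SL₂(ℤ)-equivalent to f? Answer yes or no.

D₁ = 29, D₂ = 29
river cycle of f (length 2): (1, 5, -1), (-1, 5, 1)
river cycle of g (length 2): (1, 5, -1), (-1, 5, 1)
cycles coincide ⇒ equivalent

yes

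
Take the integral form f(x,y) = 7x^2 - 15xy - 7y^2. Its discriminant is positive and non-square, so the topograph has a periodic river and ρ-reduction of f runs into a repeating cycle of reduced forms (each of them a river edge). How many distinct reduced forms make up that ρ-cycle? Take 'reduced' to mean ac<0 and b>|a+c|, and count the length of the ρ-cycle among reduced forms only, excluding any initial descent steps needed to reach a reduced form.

D = 421, ⌊√D⌋ = 20
descent: ρ → (-7,15,7)  [lands on river]
river: ρ → (7,13,-9)
river: ρ → (-9,5,11)
river: ρ → (11,17,-3)
river: ρ → (-3,19,5)
river: ρ → (5,11,-15)
river: ρ → (-15,19,1)
river: ρ → (1,19,-15)
river: ρ → (-15,11,5)
river: ρ → (5,19,-3)
river: ρ → (-3,17,11)
river: ρ → (11,5,-9)
river: ρ → (-9,13,7)
river: ρ → (7,15,-7)
river: ρ → (-7,13,9)
river: ρ → (9,5,-11)
river: ρ → (-11,17,3)
river: ρ → (3,19,-5)
river: ρ → (-5,11,15)
river: ρ → (15,19,-1)
river: ρ → (-1,19,15)
river: ρ → (15,11,-5)
river: ρ → (-5,19,3)
river: ρ → (3,17,-11)
river: ρ → (-11,5,9)
river: ρ → (9,13,-7)
ρ-cycle length = 26 (tail of 1 descent step not counted)

26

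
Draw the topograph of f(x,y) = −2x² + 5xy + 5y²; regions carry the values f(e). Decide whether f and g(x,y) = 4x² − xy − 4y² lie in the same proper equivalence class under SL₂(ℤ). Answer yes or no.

D₁ = 65, D₂ = 65
river cycle of f (length 6): (5, 5, -2), (-2, 7, 2), (2, 5, -5), (-5, 5, 2), (2, 7, -2), (-2, 5, 5)
river cycle of g (length 6): (-4, 1, 4), (4, 7, -1), (-1, 7, 4), (4, 1, -4), (-4, 7, 1), (1, 7, -4)
cycles differ ⇒ inequivalent

no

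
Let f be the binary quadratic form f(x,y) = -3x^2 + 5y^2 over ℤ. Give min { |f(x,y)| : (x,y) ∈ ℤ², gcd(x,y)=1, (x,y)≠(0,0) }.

descent: ρ → (5,0,-3)
descent: ρ → (-3,6,2)  [lands on river]
river: ρ → (2,6,-3)
closes: descent 2, river 2
min |a| on river = 2

2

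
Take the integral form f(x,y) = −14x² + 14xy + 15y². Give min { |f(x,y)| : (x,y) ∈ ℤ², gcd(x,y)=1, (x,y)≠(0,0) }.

river: ρ → (15,16,-13)
river: ρ → (-13,10,18)
river: ρ → (18,26,-5)
river: ρ → (-5,24,23)
river: ρ → (23,22,-6)
river: ρ → (-6,26,15)
river: ρ → (15,4,-17)
river: ρ → (-17,30,2)
river: ρ → (2,30,-17)
river: ρ → (-17,4,15)
river: ρ → (15,26,-6)
river: ρ → (-6,22,23)
river: ρ → (23,24,-5)
river: ρ → (-5,26,18)
river: ρ → (18,10,-13)
river: ρ → (-13,16,15)
river: ρ → (15,14,-14)
river: ρ → (-14,14,15)
closes: descent 0, river 18
min |a| on river = 2

2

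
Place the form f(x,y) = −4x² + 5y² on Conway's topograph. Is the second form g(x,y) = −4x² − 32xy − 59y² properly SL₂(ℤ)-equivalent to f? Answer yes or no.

D₁ = 80, D₂ = 80
river cycle of f (length 2): (-4, 8, 1), (1, 8, -4)
river cycle of g (length 2): (-4, 8, 1), (1, 8, -4)
cycles coincide ⇒ equivalent

yes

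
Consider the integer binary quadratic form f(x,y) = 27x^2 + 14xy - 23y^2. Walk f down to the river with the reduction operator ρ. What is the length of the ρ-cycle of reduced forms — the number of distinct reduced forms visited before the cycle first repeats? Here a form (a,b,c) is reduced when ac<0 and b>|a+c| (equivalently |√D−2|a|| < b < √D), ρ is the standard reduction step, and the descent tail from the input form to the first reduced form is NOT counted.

D = 2680, ⌊√D⌋ = 51
river: ρ → (-23,32,18)
river: ρ → (18,40,-15)
river: ρ → (-15,50,3)
river: ρ → (3,46,-47)
river: ρ → (-47,48,2)
river: ρ → (2,48,-47)
river: ρ → (-47,46,3)
river: ρ → (3,50,-15)
river: ρ → (-15,40,18)
river: ρ → (18,32,-23)
river: ρ → (-23,14,27)
river: ρ → (27,40,-10)
river: ρ → (-10,40,27)
river: ρ → (27,14,-23)
ρ-cycle length = 14 (tail of 0 descent steps not counted)

14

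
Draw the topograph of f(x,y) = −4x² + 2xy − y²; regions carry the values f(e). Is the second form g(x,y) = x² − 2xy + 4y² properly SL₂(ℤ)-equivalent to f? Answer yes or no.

D₁ = -12, D₂ = -12
f is negative-definite; reduce −f:
−f: flip: (4,-2,1)→(1,2,4)
−f: translate: b→0 (≡2 mod 2), so (1,2,4)→(1,0,3)
−f: reduced (well bottom): (1,0,3) with a≤c, −a<b≤a
flip sign back: reduced form of f is (-1,0,-3)
g: translate: b→0 (≡-2 mod 2), so (1,-2,4)→(1,0,3)
g: reduced (well bottom): (1,0,3) with a≤c, −a<b≤a
reduced forms (-1, 0, -3) vs (1, 0, 3) ⇒ inequivalent

no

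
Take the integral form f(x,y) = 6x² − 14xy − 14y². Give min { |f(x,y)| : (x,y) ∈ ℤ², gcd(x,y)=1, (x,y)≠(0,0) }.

descent: ρ → (-14,14,6)  [lands on river]
river: ρ → (6,22,-2)
river: ρ → (-2,22,6)
river: ρ → (6,14,-14)
closes: descent 1, river 4
min |a| on river = 2

2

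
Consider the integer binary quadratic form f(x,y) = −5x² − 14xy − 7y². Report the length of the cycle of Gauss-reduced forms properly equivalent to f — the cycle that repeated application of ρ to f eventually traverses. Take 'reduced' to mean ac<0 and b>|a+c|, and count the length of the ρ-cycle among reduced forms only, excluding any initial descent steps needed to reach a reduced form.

D = 56, ⌊√D⌋ = 7
descent: ρ → (-7,0,2)
descent: ρ → (2,4,-5)  [lands on river]
river: ρ → (-5,6,1)
river: ρ → (1,6,-5)
river: ρ → (-5,4,2)
ρ-cycle length = 4 (tail of 2 descent steps not counted)

4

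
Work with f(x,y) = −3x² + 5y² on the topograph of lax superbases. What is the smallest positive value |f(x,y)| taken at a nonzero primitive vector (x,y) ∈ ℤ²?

descent: ρ → (5,0,-3)
descent: ρ → (-3,6,2)  [lands on river]
river: ρ → (2,6,-3)
closes: descent 2, river 2
min |a| on river = 2

2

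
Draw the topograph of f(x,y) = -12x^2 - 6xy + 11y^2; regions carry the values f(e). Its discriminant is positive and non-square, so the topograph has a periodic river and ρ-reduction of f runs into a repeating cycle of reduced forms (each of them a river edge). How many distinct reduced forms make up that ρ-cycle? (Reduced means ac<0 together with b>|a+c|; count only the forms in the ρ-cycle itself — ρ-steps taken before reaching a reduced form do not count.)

D = 564, ⌊√D⌋ = 23
descent: ρ → (11,6,-12)  [lands on river]
river: ρ → (-12,18,5)
river: ρ → (5,22,-4)
river: ρ → (-4,18,15)
river: ρ → (15,12,-7)
river: ρ → (-7,16,11)
ρ-cycle length = 6 (tail of 1 descent step not counted)

6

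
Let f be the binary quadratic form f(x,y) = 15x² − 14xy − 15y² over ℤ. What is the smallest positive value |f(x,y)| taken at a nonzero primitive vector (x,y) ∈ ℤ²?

descent: ρ → (-15,14,15)  [lands on river]
river: ρ → (15,16,-14)
river: ρ → (-14,12,17)
river: ρ → (17,22,-9)
river: ρ → (-9,32,2)
river: ρ → (2,32,-9)
river: ρ → (-9,22,17)
river: ρ → (17,12,-14)
river: ρ → (-14,16,15)
river: ρ → (15,14,-15)
river: ρ → (-15,16,14)
river: ρ → (14,12,-17)
river: ρ → (-17,22,9)
river: ρ → (9,32,-2)
river: ρ → (-2,32,9)
river: ρ → (9,22,-17)
river: ρ → (-17,12,14)
river: ρ → (14,16,-15)
closes: descent 1, river 18
min |a| on river = 2

2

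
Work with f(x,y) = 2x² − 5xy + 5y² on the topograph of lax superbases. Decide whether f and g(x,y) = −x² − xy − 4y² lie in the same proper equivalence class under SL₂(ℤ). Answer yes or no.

D₁ = -15, D₂ = -15
f: translate: b→-1 (≡-5 mod 4), so (2,-5,5)→(2,-1,2)
f: flip: (2,-1,2)→(2,1,2)
f: reduced (well bottom): (2,1,2) with a≤c, −a<b≤a
g is negative-definite; reduce −g:
−g: reduced (well bottom): (1,1,4) with a≤c, −a<b≤a
flip sign back: reduced form of g is (-1,-1,-4)
reduced forms (2, 1, 2) vs (-1, -1, -4) ⇒ inequivalent

no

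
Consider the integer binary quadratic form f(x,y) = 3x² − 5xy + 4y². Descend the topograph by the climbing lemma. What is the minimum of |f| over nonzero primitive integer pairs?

translate: b→1 (≡-5 mod 6), so (3,-5,4)→(3,1,2)
flip: (3,1,2)→(2,-1,3)
reduced (well bottom): (2,-1,3) with a≤c, −a<b≤a
well minimum = a = 2

2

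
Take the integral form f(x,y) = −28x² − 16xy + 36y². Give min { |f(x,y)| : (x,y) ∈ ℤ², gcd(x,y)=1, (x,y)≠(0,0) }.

descent: ρ → (36,16,-28)  [lands on river]
river: ρ → (-28,40,24)
river: ρ → (24,56,-12)
river: ρ → (-12,64,4)
river: ρ → (4,64,-12)
river: ρ → (-12,56,24)
river: ρ → (24,40,-28)
river: ρ → (-28,16,36)
river: ρ → (36,56,-8)
river: ρ → (-8,56,36)
closes: descent 1, river 10
min |a| on river = 4

4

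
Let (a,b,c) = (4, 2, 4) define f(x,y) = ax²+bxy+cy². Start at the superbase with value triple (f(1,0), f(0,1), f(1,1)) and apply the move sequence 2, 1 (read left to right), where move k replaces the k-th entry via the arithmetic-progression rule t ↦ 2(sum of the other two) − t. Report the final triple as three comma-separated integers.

start (4,4,10) = (f(1,0),f(0,1),f(1,1))
replace slot 2: 2·(4+10) − 4 = 24 → (4,24,10)
replace slot 1: 2·(24+10) − 4 = 64 → (64,24,10)

64,24,10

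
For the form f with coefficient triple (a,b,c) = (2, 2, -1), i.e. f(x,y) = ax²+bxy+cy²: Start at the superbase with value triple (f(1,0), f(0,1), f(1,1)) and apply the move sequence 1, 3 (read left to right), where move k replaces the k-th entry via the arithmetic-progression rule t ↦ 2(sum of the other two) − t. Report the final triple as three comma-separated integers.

start (2,-1,3) = (f(1,0),f(0,1),f(1,1))
replace slot 1: 2·((-1)+3) − 2 = 2 → (2,-1,3)
replace slot 3: 2·(2+(-1)) − 3 = -1 → (2,-1,-1)

2,-1,-1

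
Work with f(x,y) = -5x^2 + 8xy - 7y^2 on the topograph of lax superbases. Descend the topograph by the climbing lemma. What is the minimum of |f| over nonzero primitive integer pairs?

translate: b→2 (≡-8 mod 10), so (5,-8,7)→(5,2,4)
flip: (5,2,4)→(4,-2,5)
reduced (well bottom): (4,-2,5) with a≤c, −a<b≤a
well minimum |f| = |-4| = 4 (negative-definite)

4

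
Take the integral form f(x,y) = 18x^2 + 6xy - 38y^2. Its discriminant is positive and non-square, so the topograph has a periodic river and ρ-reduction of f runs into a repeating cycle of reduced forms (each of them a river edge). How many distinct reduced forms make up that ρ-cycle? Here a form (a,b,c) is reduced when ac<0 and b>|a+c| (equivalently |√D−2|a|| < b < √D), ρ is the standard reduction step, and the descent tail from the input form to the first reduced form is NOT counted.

D = 2772, ⌊√D⌋ = 52
descent: ρ → (-38,-6,18)
descent: ρ → (18,42,-14)  [lands on river]
river: ρ → (-14,42,18)
river: ρ → (18,30,-26)
river: ρ → (-26,22,22)
river: ρ → (22,22,-26)
river: ρ → (-26,30,18)
ρ-cycle length = 6 (tail of 2 descent steps not counted)

6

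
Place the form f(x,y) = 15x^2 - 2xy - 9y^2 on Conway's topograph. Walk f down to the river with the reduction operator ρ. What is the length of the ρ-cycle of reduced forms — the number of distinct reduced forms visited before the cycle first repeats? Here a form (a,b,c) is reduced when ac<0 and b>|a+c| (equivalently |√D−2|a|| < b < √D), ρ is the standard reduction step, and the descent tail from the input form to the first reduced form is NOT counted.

D = 544, ⌊√D⌋ = 23
descent: ρ → (-9,20,4)  [lands on river]
river: ρ → (4,20,-9)
river: ρ → (-9,16,8)
river: ρ → (8,16,-9)
ρ-cycle length = 4 (tail of 1 descent step not counted)

4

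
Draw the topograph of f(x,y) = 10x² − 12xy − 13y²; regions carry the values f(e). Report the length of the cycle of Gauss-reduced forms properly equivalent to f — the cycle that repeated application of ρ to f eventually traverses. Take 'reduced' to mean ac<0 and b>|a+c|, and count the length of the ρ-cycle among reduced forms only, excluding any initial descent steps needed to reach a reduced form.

D = 664, ⌊√D⌋ = 25
descent: ρ → (-13,12,10)  [lands on river]
river: ρ → (10,8,-15)
river: ρ → (-15,22,3)
river: ρ → (3,20,-22)
river: ρ → (-22,24,1)
river: ρ → (1,24,-22)
river: ρ → (-22,20,3)
river: ρ → (3,22,-15)
river: ρ → (-15,8,10)
river: ρ → (10,12,-13)
river: ρ → (-13,14,9)
river: ρ → (9,22,-5)
river: ρ → (-5,18,17)
river: ρ → (17,16,-6)
river: ρ → (-6,20,11)
river: ρ → (11,24,-2)
river: ρ → (-2,24,11)
river: ρ → (11,20,-6)
river: ρ → (-6,16,17)
river: ρ → (17,18,-5)
river: ρ → (-5,22,9)
river: ρ → (9,14,-13)
ρ-cycle length = 22 (tail of 1 descent step not counted)

22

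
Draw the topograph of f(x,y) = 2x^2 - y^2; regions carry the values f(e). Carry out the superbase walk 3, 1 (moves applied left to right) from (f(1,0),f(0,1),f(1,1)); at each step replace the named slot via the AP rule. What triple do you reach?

start (2,-1,1) = (f(1,0),f(0,1),f(1,1))
replace slot 3: 2·(2+(-1)) − 1 = 1 → (2,-1,1)
replace slot 1: 2·((-1)+1) − 2 = -2 → (-2,-1,1)

-2,-1,1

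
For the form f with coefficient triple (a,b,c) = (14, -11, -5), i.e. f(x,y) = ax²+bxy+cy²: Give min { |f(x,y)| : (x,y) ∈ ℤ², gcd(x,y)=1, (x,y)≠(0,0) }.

descent: ρ → (-5,11,14)  [lands on river]
river: ρ → (14,17,-2)
river: ρ → (-2,19,5)
river: ρ → (5,11,-14)
river: ρ → (-14,17,2)
river: ρ → (2,19,-5)
closes: descent 1, river 6
min |a| on river = 2

2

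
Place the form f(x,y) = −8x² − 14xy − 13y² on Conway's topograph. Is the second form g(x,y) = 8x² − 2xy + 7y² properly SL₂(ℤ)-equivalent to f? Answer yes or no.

D₁ = -220, D₂ = -220
f is negative-definite; reduce −f:
−f: translate: b→-2 (≡14 mod 16), so (8,14,13)→(8,-2,7)
−f: flip: (8,-2,7)→(7,2,8)
−f: reduced (well bottom): (7,2,8) with a≤c, −a<b≤a
flip sign back: reduced form of f is (-7,-2,-8)
g: flip: (8,-2,7)→(7,2,8)
g: reduced (well bottom): (7,2,8) with a≤c, −a<b≤a
reduced forms (-7, -2, -8) vs (7, 2, 8) ⇒ inequivalent

no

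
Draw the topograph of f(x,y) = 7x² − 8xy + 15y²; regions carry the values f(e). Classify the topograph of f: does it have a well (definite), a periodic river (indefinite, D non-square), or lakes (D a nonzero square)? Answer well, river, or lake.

D = b²−4ac = (-8)² − 4·7·15 = -356
D < 0 ⇒ definite ⇒ every region one sign ⇒ single well

well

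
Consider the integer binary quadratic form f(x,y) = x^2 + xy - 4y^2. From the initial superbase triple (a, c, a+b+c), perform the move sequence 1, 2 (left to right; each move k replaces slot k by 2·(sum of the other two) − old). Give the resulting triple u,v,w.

start (1,-4,-2) = (f(1,0),f(0,1),f(1,1))
replace slot 1: 2·((-4)+(-2)) − 1 = -13 → (-13,-4,-2)
replace slot 2: 2·((-13)+(-2)) − (-4) = -26 → (-13,-26,-2)

-13,-26,-2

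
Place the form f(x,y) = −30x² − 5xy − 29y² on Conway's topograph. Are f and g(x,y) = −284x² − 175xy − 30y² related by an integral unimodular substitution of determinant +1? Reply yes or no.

D₁ = -3455, D₂ = -3455
f is negative-definite; reduce −f:
−f: flip: (30,5,29)→(29,-5,30)
−f: reduced (well bottom): (29,-5,30) with a≤c, −a<b≤a
flip sign back: reduced form of f is (-29,5,-30)
g is negative-definite; reduce −g:
−g: flip: (284,175,30)→(30,-175,284)
−g: translate: b→5 (≡-175 mod 60), so (30,-175,284)→(30,5,29)
−g: flip: (30,5,29)→(29,-5,30)
−g: reduced (well bottom): (29,-5,30) with a≤c, −a<b≤a
flip sign back: reduced form of g is (-29,5,-30)
reduced forms (-29, 5, -30) vs (-29, 5, -30) ⇒ equivalent

yes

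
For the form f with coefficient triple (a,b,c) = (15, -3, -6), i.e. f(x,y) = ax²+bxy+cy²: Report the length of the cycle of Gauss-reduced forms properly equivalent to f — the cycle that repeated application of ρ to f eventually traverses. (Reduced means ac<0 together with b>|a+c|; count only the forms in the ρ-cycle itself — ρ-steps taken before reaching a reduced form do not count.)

D = 369, ⌊√D⌋ = 19
descent: ρ → (-6,15,6)  [lands on river]
river: ρ → (6,9,-12)
river: ρ → (-12,15,3)
river: ρ → (3,15,-12)
river: ρ → (-12,9,6)
river: ρ → (6,15,-6)
river: ρ → (-6,9,12)
river: ρ → (12,15,-3)
river: ρ → (-3,15,12)
river: ρ → (12,9,-6)
ρ-cycle length = 10 (tail of 1 descent step not counted)

10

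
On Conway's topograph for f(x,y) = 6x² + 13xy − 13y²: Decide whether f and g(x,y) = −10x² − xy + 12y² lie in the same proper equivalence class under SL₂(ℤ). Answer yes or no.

D₁ = 481, D₂ = 481
river cycle of f (length 26): (-13, 13, 6), (6, 11, -15), (-15, 19, 2), (2, 21, -5), (-5, 19, 6), (6, 17, -8), (-8, 15, 8), (8, 17, -6), (-6, 19, 5), (5, 21, -2), … (16 more)
river cycle of g (length 30): (-10, 19, 3), (3, 17, -16), (-16, 15, 4), (4, 17, -12), (-12, 7, 9), (9, 11, -10), (-10, 9, 10), (10, 11, -9), (-9, 7, 12), (12, 17, -4), … (20 more)
cycles differ ⇒ inequivalent

no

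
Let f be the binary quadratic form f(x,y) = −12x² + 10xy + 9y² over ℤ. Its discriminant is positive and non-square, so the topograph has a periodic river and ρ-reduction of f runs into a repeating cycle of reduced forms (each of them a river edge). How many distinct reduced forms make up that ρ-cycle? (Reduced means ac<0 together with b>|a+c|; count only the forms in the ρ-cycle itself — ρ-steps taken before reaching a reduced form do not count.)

D = 532, ⌊√D⌋ = 23
river: ρ → (9,8,-13)
river: ρ → (-13,18,4)
river: ρ → (4,22,-3)
river: ρ → (-3,20,11)
river: ρ → (11,2,-12)
river: ρ → (-12,22,1)
river: ρ → (1,22,-12)
river: ρ → (-12,2,11)
river: ρ → (11,20,-3)
river: ρ → (-3,22,4)
river: ρ → (4,18,-13)
river: ρ → (-13,8,9)
river: ρ → (9,10,-12)
river: ρ → (-12,14,7)
river: ρ → (7,14,-12)
river: ρ → (-12,10,9)
ρ-cycle length = 16 (tail of 0 descent steps not counted)

16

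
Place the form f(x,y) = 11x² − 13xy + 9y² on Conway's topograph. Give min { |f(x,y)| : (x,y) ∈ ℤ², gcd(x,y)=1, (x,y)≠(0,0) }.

translate: b→9 (≡-13 mod 22), so (11,-13,9)→(11,9,7)
flip: (11,9,7)→(7,-9,11)
translate: b→5 (≡-9 mod 14), so (7,-9,11)→(7,5,9)
reduced (well bottom): (7,5,9) with a≤c, −a<b≤a
well minimum = a = 7

7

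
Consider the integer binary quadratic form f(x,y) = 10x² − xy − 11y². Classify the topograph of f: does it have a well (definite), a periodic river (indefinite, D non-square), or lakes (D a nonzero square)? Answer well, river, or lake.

D = b²−4ac = (-1)² − 4·10·(-11) = 441
D = 21² is a perfect square ⇒ form factors over ℤ ⇒ lakes

lake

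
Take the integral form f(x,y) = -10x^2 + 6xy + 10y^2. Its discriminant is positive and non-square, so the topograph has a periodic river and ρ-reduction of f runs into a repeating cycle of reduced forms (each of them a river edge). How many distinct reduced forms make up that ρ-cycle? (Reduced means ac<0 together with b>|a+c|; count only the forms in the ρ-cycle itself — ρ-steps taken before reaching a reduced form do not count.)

D = 436, ⌊√D⌋ = 20
river: ρ → (10,14,-6)
river: ρ → (-6,10,14)
river: ρ → (14,18,-2)
river: ρ → (-2,18,14)
river: ρ → (14,10,-6)
river: ρ → (-6,14,10)
river: ρ → (10,6,-10)
river: ρ → (-10,14,6)
river: ρ → (6,10,-14)
river: ρ → (-14,18,2)
river: ρ → (2,18,-14)
river: ρ → (-14,10,6)
river: ρ → (6,14,-10)
river: ρ → (-10,6,10)
ρ-cycle length = 14 (tail of 0 descent steps not counted)

14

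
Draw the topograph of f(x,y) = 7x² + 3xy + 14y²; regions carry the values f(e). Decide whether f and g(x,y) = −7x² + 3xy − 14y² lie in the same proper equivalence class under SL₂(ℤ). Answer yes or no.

D₁ = -383, D₂ = -383
f: reduced (well bottom): (7,3,14) with a≤c, −a<b≤a
g is negative-definite; reduce −g:
−g: reduced (well bottom): (7,-3,14) with a≤c, −a<b≤a
flip sign back: reduced form of g is (-7,3,-14)
reduced forms (7, 3, 14) vs (-7, 3, -14) ⇒ inequivalent

no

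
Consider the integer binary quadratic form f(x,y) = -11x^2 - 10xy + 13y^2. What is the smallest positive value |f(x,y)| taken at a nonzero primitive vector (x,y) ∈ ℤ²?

descent: ρ → (13,10,-11)  [lands on river]
river: ρ → (-11,12,12)
river: ρ → (12,12,-11)
river: ρ → (-11,10,13)
river: ρ → (13,16,-8)
river: ρ → (-8,16,13)
closes: descent 1, river 6
min |a| on river = 8

8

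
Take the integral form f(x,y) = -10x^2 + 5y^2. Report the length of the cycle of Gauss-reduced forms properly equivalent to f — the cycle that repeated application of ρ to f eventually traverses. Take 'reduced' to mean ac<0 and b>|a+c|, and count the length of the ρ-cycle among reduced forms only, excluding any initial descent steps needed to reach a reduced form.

D = 200, ⌊√D⌋ = 14
descent: ρ → (5,10,-5)  [lands on river]
river: ρ → (-5,10,5)
ρ-cycle length = 2 (tail of 1 descent step not counted)

2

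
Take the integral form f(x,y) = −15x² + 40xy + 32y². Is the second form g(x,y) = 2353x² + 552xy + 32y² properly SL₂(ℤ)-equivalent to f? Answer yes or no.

D₁ = 3520, D₂ = 3520
river cycle of f (length 6): (32, 24, -23), (-23, 22, 33), (33, 44, -12), (-12, 52, 17), (17, 50, -15), (-15, 40, 32)
river cycle of g (length 6): (32, 24, -23), (-23, 22, 33), (33, 44, -12), (-12, 52, 17), (17, 50, -15), (-15, 40, 32)
cycles coincide ⇒ equivalent

yes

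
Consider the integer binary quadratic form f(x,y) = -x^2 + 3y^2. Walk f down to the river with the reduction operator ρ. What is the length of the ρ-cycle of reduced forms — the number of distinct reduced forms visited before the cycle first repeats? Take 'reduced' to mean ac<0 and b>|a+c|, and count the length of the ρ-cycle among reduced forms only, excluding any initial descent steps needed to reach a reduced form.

D = 12, ⌊√D⌋ = 3
descent: ρ → (3,0,-1)
descent: ρ → (-1,2,2)  [lands on river]
river: ρ → (2,2,-1)
ρ-cycle length = 2 (tail of 2 descent steps not counted)

2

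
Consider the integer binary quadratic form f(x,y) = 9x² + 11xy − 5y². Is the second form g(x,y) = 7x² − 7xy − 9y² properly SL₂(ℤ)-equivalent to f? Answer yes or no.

D₁ = 301, D₂ = 301
river cycle of f (length 10): (-5, 9, 11), (11, 13, -3), (-3, 17, 1), (1, 17, -3), (-3, 13, 11), (11, 9, -5), (-5, 11, 9), (9, 7, -7), (-7, 7, 9), (9, 11, -5)
river cycle of g (length 10): (-9, 7, 7), (7, 7, -9), (-9, 11, 5), (5, 9, -11), (-11, 13, 3), (3, 17, -1), (-1, 17, 3), (3, 13, -11), (-11, 9, 5), (5, 11, -9)
cycles differ ⇒ inequivalent

no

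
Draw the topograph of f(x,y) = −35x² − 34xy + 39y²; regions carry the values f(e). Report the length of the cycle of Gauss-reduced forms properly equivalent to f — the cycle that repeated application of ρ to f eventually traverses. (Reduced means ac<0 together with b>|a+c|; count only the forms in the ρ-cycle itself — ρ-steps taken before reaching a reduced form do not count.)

D = 6616, ⌊√D⌋ = 81
descent: ρ → (39,34,-35)  [lands on river]
river: ρ → (-35,36,38)
river: ρ → (38,40,-33)
river: ρ → (-33,26,45)
river: ρ → (45,64,-14)
river: ρ → (-14,76,15)
river: ρ → (15,74,-19)
river: ρ → (-19,78,7)
river: ρ → (7,76,-30)
river: ρ → (-30,44,39)
ρ-cycle length = 10 (tail of 1 descent step not counted)

10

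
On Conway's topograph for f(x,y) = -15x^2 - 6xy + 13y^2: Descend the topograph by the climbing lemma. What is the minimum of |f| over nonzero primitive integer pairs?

descent: ρ → (13,6,-15)  [lands on river]
river: ρ → (-15,24,4)
river: ρ → (4,24,-15)
river: ρ → (-15,6,13)
river: ρ → (13,20,-8)
river: ρ → (-8,28,1)
river: ρ → (1,28,-8)
river: ρ → (-8,20,13)
closes: descent 1, river 8
min |a| on river = 1

1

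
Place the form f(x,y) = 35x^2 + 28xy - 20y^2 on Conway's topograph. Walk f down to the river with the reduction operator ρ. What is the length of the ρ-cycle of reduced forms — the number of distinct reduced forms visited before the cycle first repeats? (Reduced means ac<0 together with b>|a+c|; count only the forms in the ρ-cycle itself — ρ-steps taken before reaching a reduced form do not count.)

D = 3584, ⌊√D⌋ = 59
river: ρ → (-20,52,11)
river: ρ → (11,58,-5)
river: ρ → (-5,52,44)
river: ρ → (44,36,-13)
river: ρ → (-13,42,35)
river: ρ → (35,28,-20)
ρ-cycle length = 6 (tail of 0 descent steps not counted)

6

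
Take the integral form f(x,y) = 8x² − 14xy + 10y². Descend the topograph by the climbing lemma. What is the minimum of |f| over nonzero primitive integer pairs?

translate: b→2 (≡-14 mod 16), so (8,-14,10)→(8,2,4)
flip: (8,2,4)→(4,-2,8)
reduced (well bottom): (4,-2,8) with a≤c, −a<b≤a
well minimum = a = 4

4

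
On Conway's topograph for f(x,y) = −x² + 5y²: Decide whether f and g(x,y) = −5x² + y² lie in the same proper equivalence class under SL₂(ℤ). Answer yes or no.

D₁ = 20, D₂ = 20
river cycle of f (length 2): (-1, 4, 1), (1, 4, -1)
river cycle of g (length 2): (1, 4, -1), (-1, 4, 1)
cycles coincide ⇒ equivalent

yes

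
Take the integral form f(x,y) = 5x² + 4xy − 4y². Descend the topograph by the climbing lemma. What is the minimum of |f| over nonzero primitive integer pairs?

river: ρ → (-4,4,5)
river: ρ → (5,6,-3)
river: ρ → (-3,6,5)
river: ρ → (5,4,-4)
closes: descent 0, river 4
min |a| on river = 3

3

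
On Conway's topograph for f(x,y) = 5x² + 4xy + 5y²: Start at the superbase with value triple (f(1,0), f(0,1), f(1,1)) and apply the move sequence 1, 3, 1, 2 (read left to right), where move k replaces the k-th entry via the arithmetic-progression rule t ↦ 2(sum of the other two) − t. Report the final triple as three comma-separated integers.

start (5,5,14) = (f(1,0),f(0,1),f(1,1))
replace slot 1: 2·(5+14) − 5 = 33 → (33,5,14)
replace slot 3: 2·(33+5) − 14 = 62 → (33,5,62)
replace slot 1: 2·(5+62) − 33 = 101 → (101,5,62)
replace slot 2: 2·(101+62) − 5 = 321 → (101,321,62)

101,321,62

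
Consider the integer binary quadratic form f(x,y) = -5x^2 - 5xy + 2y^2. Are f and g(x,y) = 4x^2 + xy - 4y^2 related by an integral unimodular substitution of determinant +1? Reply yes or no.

D₁ = 65, D₂ = 65
river cycle of f (length 6): (2, 5, -5), (-5, 5, 2), (2, 7, -2), (-2, 5, 5), (5, 5, -2), (-2, 7, 2)
river cycle of g (length 6): (-4, 7, 1), (1, 7, -4), (-4, 1, 4), (4, 7, -1), (-1, 7, 4), (4, 1, -4)
cycles differ ⇒ inequivalent

no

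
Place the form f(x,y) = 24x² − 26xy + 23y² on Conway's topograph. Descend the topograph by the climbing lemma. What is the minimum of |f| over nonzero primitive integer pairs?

translate: b→22 (≡-26 mod 48), so (24,-26,23)→(24,22,21)
flip: (24,22,21)→(21,-22,24)
translate: b→20 (≡-22 mod 42), so (21,-22,24)→(21,20,23)
reduced (well bottom): (21,20,23) with a≤c, −a<b≤a
well minimum = a = 21

21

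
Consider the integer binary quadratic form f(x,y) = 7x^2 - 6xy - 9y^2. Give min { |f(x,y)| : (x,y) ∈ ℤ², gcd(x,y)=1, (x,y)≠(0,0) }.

descent: ρ → (-9,6,7)  [lands on river]
river: ρ → (7,8,-8)
river: ρ → (-8,8,7)
river: ρ → (7,6,-9)
river: ρ → (-9,12,4)
river: ρ → (4,12,-9)
closes: descent 1, river 6
min |a| on river = 4

4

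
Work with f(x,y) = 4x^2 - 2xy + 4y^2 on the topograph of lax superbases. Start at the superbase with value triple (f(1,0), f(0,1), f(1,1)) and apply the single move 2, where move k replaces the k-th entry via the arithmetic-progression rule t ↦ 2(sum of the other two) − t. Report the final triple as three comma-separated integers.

start (4,4,6) = (f(1,0),f(0,1),f(1,1))
replace slot 2: 2·(4+6) − 4 = 16 → (4,16,6)

4,16,6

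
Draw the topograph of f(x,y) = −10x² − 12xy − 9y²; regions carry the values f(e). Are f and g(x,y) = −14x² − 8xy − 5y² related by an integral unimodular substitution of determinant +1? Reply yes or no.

D₁ = -216, D₂ = -216
f is negative-definite; reduce −f:
−f: translate: b→-8 (≡12 mod 20), so (10,12,9)→(10,-8,7)
−f: flip: (10,-8,7)→(7,8,10)
−f: translate: b→-6 (≡8 mod 14), so (7,8,10)→(7,-6,9)
−f: reduced (well bottom): (7,-6,9) with a≤c, −a<b≤a
flip sign back: reduced form of f is (-7,6,-9)
g is negative-definite; reduce −g:
−g: flip: (14,8,5)→(5,-8,14)
−g: translate: b→2 (≡-8 mod 10), so (5,-8,14)→(5,2,11)
−g: reduced (well bottom): (5,2,11) with a≤c, −a<b≤a
flip sign back: reduced form of g is (-5,-2,-11)
reduced forms (-7, 6, -9) vs (-5, -2, -11) ⇒ inequivalent

no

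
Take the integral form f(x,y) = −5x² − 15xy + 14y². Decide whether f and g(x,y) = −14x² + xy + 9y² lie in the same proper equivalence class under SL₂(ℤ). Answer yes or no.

D₁ = 505, D₂ = 505
river cycle of f (length 8): (14, 15, -5), (-5, 15, 14), (14, 13, -6), (-6, 11, 16), (16, 21, -1), (-1, 21, 16), (16, 11, -6), (-6, 13, 14)
river cycle of g (length 6): (9, 17, -6), (-6, 19, 6), (6, 17, -9), (-9, 19, 4), (4, 21, -4), (-4, 19, 9)
cycles differ ⇒ inequivalent

no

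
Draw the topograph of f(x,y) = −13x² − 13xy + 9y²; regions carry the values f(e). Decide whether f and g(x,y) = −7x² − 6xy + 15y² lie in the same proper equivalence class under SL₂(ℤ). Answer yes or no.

D₁ = 637, D₂ = 456
discriminants differ ⇒ not SL₂(ℤ)-equivalent

no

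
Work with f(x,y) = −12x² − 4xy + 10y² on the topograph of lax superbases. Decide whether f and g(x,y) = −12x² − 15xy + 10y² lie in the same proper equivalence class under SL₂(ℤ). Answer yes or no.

D₁ = 496, D₂ = 705
discriminants differ ⇒ not SL₂(ℤ)-equivalent

no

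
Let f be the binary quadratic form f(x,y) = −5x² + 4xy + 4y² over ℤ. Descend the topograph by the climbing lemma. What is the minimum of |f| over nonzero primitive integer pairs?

river: ρ → (4,4,-5)
river: ρ → (-5,6,3)
river: ρ → (3,6,-5)
river: ρ → (-5,4,4)
closes: descent 0, river 4
min |a| on river = 3

3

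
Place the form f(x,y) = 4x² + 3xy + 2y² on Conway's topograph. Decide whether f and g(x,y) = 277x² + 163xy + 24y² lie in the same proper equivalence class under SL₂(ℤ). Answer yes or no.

D₁ = -23, D₂ = -23
f: flip: (4,3,2)→(2,-3,4)
f: translate: b→1 (≡-3 mod 4), so (2,-3,4)→(2,1,3)
f: reduced (well bottom): (2,1,3) with a≤c, −a<b≤a
g: flip: (277,163,24)→(24,-163,277)
g: translate: b→-19 (≡-163 mod 48), so (24,-163,277)→(24,-19,4)
g: flip: (24,-19,4)→(4,19,24)
g: translate: b→3 (≡19 mod 8), so (4,19,24)→(4,3,2)
g: flip: (4,3,2)→(2,-3,4)
g: translate: b→1 (≡-3 mod 4), so (2,-3,4)→(2,1,3)
g: reduced (well bottom): (2,1,3) with a≤c, −a<b≤a
reduced forms (2, 1, 3) vs (2, 1, 3) ⇒ equivalent

yes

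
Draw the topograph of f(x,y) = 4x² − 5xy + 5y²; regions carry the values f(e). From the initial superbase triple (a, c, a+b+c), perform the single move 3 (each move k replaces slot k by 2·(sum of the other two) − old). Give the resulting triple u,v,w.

start (4,5,4) = (f(1,0),f(0,1),f(1,1))
replace slot 3: 2·(4+5) − 4 = 14 → (4,5,14)

4,5,14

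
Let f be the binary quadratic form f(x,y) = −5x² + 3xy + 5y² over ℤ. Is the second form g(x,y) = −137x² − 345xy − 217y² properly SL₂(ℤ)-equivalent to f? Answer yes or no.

D₁ = 109, D₂ = 109
river cycle of f (length 14): (5, 7, -3), (-3, 5, 7), (7, 9, -1), (-1, 9, 7), (7, 5, -3), (-3, 7, 5), (5, 3, -5), (-5, 7, 3), (3, 5, -7), (-7, 9, 1), … (4 more)
river cycle of g (length 14): (3, 7, -5), (-5, 3, 5), (5, 7, -3), (-3, 5, 7), (7, 9, -1), (-1, 9, 7), (7, 5, -3), (-3, 7, 5), (5, 3, -5), (-5, 7, 3), … (4 more)
cycles coincide ⇒ equivalent

yes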